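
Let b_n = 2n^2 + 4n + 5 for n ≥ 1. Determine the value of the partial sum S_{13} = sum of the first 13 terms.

Over n = 1..13: Σn = 91, Σn² = 819.
Total = (2)·819 + (4)·91 + (5)·13 = 2067.

2067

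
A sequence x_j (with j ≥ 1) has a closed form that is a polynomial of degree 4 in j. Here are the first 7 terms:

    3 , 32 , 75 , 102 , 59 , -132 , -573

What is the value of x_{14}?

1st diffs: 29, 43, 27, -43, -191, -441.
2nd diffs: 14, -16, -70, -148, -250.
3rd diffs: -30, -54, -78, -102.
4th diffs: -24, -24, -24 (constant).
So x_j = -j^4 + 5j^3 + 2j^2 + 3j - 6.
Evaluating at j = 14 gives x_{14} = -24268.

-24268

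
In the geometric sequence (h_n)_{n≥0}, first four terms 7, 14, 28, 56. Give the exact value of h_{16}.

458752

Common ratio r = 2.
h_n = 7·2^(n-0).
h_{16} = 7·2^16 = 458752.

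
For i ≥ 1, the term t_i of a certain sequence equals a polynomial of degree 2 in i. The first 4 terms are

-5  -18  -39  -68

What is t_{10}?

-410

1st diffs: -13, -21, -29.
2nd diffs: -8, -8 (constant).
Newton forward-difference form: t_i = -5 + (-13)·C(i-1,1) + (-8)·C(i-1,2).
At i = 10: i-1 = 9, so t_{10} = -5 - 117 - 288 = -410.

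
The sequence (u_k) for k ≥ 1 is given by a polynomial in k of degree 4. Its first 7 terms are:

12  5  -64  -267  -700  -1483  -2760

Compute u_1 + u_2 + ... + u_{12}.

-68606

1st diffs: -7, -69, -203, -433, -783, -1277.
2nd diffs: -62, -134, -230, -350, -494.
3rd diffs: -72, -96, -120, -144.
4th diffs: -24, -24, -24 (constant).
So u_k = -k^4 - 2k^3 + 6k^2 + 4k + 5.
Continuing: …, -4699, -7492, -11355, -16528, …, u_{12} = -23275.
Summing k = 1..12 (12 terms) gives -68606.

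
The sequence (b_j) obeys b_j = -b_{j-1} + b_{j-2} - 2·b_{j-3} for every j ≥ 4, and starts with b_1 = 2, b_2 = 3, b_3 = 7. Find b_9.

223

Compute successive terms:
b_4 = -8;  b_5 = 9;  b_6 = -31;  b_7 = 56;  b_8 = -105;  b_9 = 223.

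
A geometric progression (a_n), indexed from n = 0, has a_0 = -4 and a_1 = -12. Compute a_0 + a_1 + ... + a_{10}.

-354292

Common ratio r = 3.
a_n = (-4)·3^(n-0).
S = (-4)·(3^11 - 1)/(3 - 1) = (-4)·(177147 - 1)/(2) = -354292.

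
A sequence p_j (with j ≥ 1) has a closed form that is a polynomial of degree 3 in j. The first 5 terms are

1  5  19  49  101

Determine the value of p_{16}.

1st diffs: 4, 14, 30, 52.
2nd diffs: 10, 16, 22.
3rd diffs: 6, 6 (constant).
Newton forward-difference form: p_j = 1 + 4·C(j-1,1) + 10·C(j-1,2) + 6·C(j-1,3).
At j = 16: j-1 = 15, so p_{16} = 1 + 60 + 1050 + 2730 = 3841.

3841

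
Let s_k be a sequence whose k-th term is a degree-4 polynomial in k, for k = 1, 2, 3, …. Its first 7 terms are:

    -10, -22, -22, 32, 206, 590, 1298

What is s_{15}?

1st diffs: -12, 0, 54, 174, 384, 708.
2nd diffs: 12, 54, 120, 210, 324.
3rd diffs: 42, 66, 90, 114.
4th diffs: 24, 24, 24 (constant).
Newton forward-difference form: s_k = -10 + (-12)·C(k-1,1) + 12·C(k-1,2) + 42·C(k-1,3) + 24·C(k-1,4).
At k = 15: k-1 = 14, so s_{15} = -10 - 168 + 1092 + 15288 + 24024 = 40226.

40226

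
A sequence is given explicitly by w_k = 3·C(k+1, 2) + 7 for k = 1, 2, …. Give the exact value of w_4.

C(5, 2) = 10, so w_4 = 37.

37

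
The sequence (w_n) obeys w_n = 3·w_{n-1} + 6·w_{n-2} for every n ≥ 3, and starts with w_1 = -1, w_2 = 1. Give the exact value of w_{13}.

-3163131

Step forward from the initial values:
w_3 = -3;  w_4 = -3;  w_5 = -27;  …;  w_{10} = -37827;  w_{11} = -165483;  w_{12} = -723411;  w_{13} = -3163131.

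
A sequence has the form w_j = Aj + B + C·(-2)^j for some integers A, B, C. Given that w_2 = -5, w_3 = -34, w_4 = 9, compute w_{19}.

-1048674

The three given values yield: 2A + B + 4C = -5; 3A + B - 8C = -34; 4A + B + 16C = 9.
Subtracting the first from the second: A - 12C = -29.
Subtracting the second from the third: A + 24C = 43.
Solving: C = 2, A = -5, then B = -3.
So w_j = -5·j + (-3) + 2·(-2)^j; at j=19 this is -1048674.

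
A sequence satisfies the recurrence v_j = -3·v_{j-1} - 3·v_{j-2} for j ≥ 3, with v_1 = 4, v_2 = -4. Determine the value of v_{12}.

-1944

Iterate the recurrence:
v_3 = 0; v_4 = 12; v_5 = -36; v_6 = 72; v_7 = -108; v_8 = 108; v_9 = 0; v_{10} = -324; v_{11} = 972; v_{12} = -1944.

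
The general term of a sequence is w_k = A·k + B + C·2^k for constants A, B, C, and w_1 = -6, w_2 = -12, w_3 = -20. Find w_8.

Plug in k = 1, 2, 3: A + B + 2C = -6; 2A + B + 4C = -12; 3A + B + 8C = -20.
Subtracting the first from the second: A + 2C = -6.
Subtracting the second from the third: A + 4C = -8.
Solving: C = -1, A = -4, then B = 0.
Therefore w_8 = -32 + 0 + (-1)·256 = -288.

-288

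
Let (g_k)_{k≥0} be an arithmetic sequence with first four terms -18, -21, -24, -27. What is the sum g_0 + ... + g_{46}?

Common difference d = -3.
g_k = -18 + (k - 0)·(-3).
g_{46} = -156; S = 47·(-18 + (-156))/2 = -4089.

-4089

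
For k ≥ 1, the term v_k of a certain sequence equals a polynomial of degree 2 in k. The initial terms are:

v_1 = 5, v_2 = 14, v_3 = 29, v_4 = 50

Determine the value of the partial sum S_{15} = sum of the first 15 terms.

3750

1st diffs: 9, 15, 21.
2nd diffs: 6, 6 (constant).
Newton forward-difference form: v_k = 5 + 9·C(k-1,1) + 6·C(k-1,2).
Continuing: …, 77, 110, 149, 194, …, v_{15} = 677.
Summing k = 1..15 (15 terms) gives 3750.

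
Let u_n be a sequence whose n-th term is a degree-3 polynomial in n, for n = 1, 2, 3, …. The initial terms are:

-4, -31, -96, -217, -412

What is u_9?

1st diffs: -27, -65, -121, -195.
2nd diffs: -38, -56, -74.
3rd diffs: -18, -18 (constant).
Newton forward-difference form: u_n = -4 + (-27)·C(n-1,1) + (-38)·C(n-1,2) + (-18)·C(n-1,3).
At n = 9: n-1 = 8, so u_9 = -4 - 216 - 1064 - 1008 = -2292.

-2292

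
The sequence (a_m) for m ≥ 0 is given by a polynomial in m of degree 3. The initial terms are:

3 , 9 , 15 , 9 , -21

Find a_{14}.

1st diffs: 6, 6, -6, -30.
2nd diffs: 0, -12, -24.
3rd diffs: -12, -12 (constant).
So a_m = -2m^3 + 6m^2 + 2m + 3.
Evaluating at m = 14 gives a_{14} = -4281.

-4281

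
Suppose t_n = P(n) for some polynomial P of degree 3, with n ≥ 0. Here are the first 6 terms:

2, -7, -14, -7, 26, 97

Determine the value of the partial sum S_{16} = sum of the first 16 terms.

21912

1st diffs: -9, -7, 7, 33, 71.
2nd diffs: 2, 14, 26, 38.
3rd diffs: 12, 12, 12 (constant).
Newton forward-difference form: t_n = 2 + (-9)·C(n,1) + 2·C(n,2) + 12·C(n,3).
Continuing: …, 218, 401, 658, 1001, …, t_{15} = 5537.
Summing n = 0..15 (16 terms) gives 21912.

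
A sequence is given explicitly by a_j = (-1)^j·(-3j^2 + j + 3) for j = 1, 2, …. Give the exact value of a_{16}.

(-1)^16 = 1; -3j^2 + j + 3 at j=16 is -749; so a_{16} = -749.

-749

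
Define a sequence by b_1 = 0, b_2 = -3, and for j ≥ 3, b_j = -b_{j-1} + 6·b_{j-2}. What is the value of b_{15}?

Iterate the recurrence:
b_3 = 3  b_4 = -21  b_5 = 39  …  b_{12} = -107517  b_{13} = 316407  b_{14} = -961509  b_{15} = 2859951.
(Characteristic roots are 2 and -3.)

2859951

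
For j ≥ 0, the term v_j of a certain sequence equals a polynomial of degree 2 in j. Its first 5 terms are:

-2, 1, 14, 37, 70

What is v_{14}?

950

1st diffs: 3, 13, 23, 33.
2nd diffs: 10, 10, 10 (constant).
Newton forward-difference form: v_j = -2 + 3·C(j,1) + 10·C(j,2).
At j = 14: j = 14, so v_{14} = -2 + 42 + 910 = 950.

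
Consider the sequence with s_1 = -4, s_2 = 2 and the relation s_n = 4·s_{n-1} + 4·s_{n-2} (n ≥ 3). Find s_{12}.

-7723008

Iterate the recurrence:
s_3 = -8; s_4 = -24; s_5 = -128; s_6 = -608; s_7 = -2944; s_8 = -14208; s_9 = -68608; s_{10} = -331264; s_{11} = -1599488; s_{12} = -7723008.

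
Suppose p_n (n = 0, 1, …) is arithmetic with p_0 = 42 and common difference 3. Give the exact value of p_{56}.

210

p_n = 42 + (n - 0)·3.
p_{56} = 42 + 56·3 = 210.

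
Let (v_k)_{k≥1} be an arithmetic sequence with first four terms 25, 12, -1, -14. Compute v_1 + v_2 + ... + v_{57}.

Common difference d = -13.
v_k = 25 + (k - 1)·(-13).
v_{57} = -703; S = 57·(25 + (-703))/2 = -19323.

-19323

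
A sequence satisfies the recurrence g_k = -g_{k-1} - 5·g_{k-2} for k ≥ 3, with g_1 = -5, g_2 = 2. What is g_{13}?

69323

Iterate the recurrence:
g_3 = 23;  g_4 = -33;  g_5 = -82;  …;  g_{10} = 6407;  g_{11} = -9322;  g_{12} = -22713;  g_{13} = 69323.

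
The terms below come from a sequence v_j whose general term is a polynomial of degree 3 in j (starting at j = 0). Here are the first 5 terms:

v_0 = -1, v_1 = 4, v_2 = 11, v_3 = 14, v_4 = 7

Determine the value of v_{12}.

-1129

1st diffs: 5, 7, 3, -7.
2nd diffs: 2, -4, -10.
3rd diffs: -6, -6 (constant).
Newton forward-difference form: v_j = -1 + 5·C(j,1) + 2·C(j,2) + (-6)·C(j,3).
At j = 12: j = 12, so v_{12} = -1 + 60 + 132 - 1320 = -1129.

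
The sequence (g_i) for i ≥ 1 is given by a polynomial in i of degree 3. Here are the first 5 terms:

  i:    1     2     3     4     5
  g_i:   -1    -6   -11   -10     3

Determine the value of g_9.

295

1st diffs: -5, -5, 1, 13.
2nd diffs: 0, 6, 12.
3rd diffs: 6, 6 (constant).
So g_i = i^3 - 6i^2 + 6i - 2.
Evaluating at i = 9 gives g_9 = 295.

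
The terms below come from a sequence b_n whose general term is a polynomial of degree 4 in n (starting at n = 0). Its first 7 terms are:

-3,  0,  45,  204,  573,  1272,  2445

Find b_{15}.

69972

1st diffs: 3, 45, 159, 369, 699, 1173.
2nd diffs: 42, 114, 210, 330, 474.
3rd diffs: 72, 96, 120, 144.
4th diffs: 24, 24, 24 (constant).
Newton forward-difference form: b_n = -3 + 3·C(n,1) + 42·C(n,2) + 72·C(n,3) + 24·C(n,4).
At n = 15: n = 15, so b_{15} = -3 + 45 + 4410 + 32760 + 32760 = 69972.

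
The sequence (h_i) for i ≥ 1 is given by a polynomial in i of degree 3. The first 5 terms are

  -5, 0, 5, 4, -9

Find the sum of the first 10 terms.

1st diffs: 5, 5, -1, -13.
2nd diffs: 0, -6, -12.
3rd diffs: -6, -6 (constant).
Newton forward-difference form: h_i = -5 + 5·C(i-1,1) + (-6)·C(i-1,3).
Continuing: …, -40, -95, -180, -301, …, h_{10} = -464.
Summing i = 1..10 (10 terms) gives -1085.

-1085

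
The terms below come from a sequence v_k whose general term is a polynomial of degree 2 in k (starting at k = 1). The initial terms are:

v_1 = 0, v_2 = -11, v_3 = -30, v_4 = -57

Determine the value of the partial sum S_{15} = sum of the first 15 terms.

1st diffs: -11, -19, -27.
2nd diffs: -8, -8 (constant).
So v_k = -4k^2 + k + 3.
Continuing: …, -92, -135, -186, -245, …, v_{15} = -882.
Summing k = 1..15 (15 terms) gives -4795.

-4795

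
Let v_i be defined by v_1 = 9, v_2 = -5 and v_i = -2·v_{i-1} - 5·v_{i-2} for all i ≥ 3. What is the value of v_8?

v_3 = -35; v_4 = 95; v_5 = -15; v_6 = -445; v_7 = 965; v_8 = 295.

295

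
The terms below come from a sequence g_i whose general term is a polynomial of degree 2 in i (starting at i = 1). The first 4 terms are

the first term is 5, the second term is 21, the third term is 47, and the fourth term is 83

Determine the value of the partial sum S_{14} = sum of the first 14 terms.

5166

1st diffs: 16, 26, 36.
2nd diffs: 10, 10 (constant).
Newton forward-difference form: g_i = 5 + 16·C(i-1,1) + 10·C(i-1,2).
Continuing: …, 129, 185, 251, 327, …, g_{14} = 993.
Summing i = 1..14 (14 terms) gives 5166.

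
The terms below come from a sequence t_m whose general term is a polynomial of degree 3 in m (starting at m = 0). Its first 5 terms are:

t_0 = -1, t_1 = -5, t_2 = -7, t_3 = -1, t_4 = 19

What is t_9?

539

1st diffs: -4, -2, 6, 20.
2nd diffs: 2, 8, 14.
3rd diffs: 6, 6 (constant).
Newton forward-difference form: t_m = -1 + (-4)·C(m,1) + 2·C(m,2) + 6·C(m,3).
At m = 9: m = 9, so t_9 = -1 - 36 + 72 + 504 = 539.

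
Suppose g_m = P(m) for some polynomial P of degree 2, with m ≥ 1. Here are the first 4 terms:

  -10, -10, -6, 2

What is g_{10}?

1st diffs: 0, 4, 8.
2nd diffs: 4, 4 (constant).
Newton forward-difference form: g_m = -10 + 4·C(m-1,2).
At m = 10: m-1 = 9, so g_{10} = -10 + 144 = 134.

134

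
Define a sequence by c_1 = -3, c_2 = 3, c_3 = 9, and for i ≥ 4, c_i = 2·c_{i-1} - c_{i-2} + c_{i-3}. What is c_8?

105

c_4 = 12  c_5 = 18  c_6 = 33  c_7 = 60  c_8 = 105.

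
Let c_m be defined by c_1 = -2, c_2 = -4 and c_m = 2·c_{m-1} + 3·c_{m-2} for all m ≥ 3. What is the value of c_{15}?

Iterate the recurrence:
c_3 = -14  c_4 = -40  c_5 = -122  …  c_{12} = -265720  c_{13} = -797162  c_{14} = -2391484  c_{15} = -7174454.
(Characteristic roots are 3 and -1.)

-7174454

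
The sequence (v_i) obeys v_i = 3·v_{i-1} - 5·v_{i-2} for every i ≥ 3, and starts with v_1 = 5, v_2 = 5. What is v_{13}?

-51115

Step forward from the initial values:
v_3 = -10  v_4 = -55  v_5 = -115  …  v_{10} = 305  v_{11} = -11635  v_{12} = -36430  v_{13} = -51115.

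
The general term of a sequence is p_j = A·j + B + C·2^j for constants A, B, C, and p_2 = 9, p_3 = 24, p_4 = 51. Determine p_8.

783

Write the equations: 2A + B + 4C = 9; 3A + B + 8C = 24; 4A + B + 16C = 51.
Subtracting the first from the second: A + 4C = 15.
Subtracting the second from the third: A + 8C = 27.
Solving: C = 3, A = 3, then B = -9.
Hence p_8 = 3·8 + (-9) + 3·256 = 783.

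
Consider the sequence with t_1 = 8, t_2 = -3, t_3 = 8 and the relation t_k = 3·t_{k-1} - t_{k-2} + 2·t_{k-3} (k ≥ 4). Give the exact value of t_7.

Step forward from the initial values:
t_4 = 43, t_5 = 115, t_6 = 318, t_7 = 925.

925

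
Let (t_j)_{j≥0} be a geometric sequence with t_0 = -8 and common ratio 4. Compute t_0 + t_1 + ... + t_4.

-2728

t_j = (-8)·4^(j-0).
S = (-8)·(4^5 - 1)/(4 - 1) = (-8)·(1024 - 1)/(3) = -2728.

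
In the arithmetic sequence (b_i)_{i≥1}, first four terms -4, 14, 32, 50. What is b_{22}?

374

Common difference d = 18.
b_i = -4 + (i - 1)·18.
b_{22} = -4 + 21·18 = 374.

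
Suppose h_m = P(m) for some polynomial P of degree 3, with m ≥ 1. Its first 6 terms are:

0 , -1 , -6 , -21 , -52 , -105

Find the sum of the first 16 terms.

-13280

1st diffs: -1, -5, -15, -31, -53.
2nd diffs: -4, -10, -16, -22.
3rd diffs: -6, -6, -6 (constant).
So h_m = -m^3 + 4m^2 - 6m + 3.
Continuing: …, -186, -301, -456, -657, …, h_{16} = -3165.
Summing m = 1..16 (16 terms) gives -13280.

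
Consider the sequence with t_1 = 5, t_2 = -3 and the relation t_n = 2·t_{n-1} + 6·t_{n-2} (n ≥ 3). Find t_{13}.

5449920

Step forward from the initial values:
t_3 = 24  t_4 = 30  t_5 = 204  …  t_{10} = 112080  t_{11} = 410496  t_{12} = 1493472  t_{13} = 5449920.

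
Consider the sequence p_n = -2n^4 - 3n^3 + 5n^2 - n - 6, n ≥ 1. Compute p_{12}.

p_{12} = -2·12^4 - 3·12^3 + 5·12^2 - 1·12 - 6 = -45954.

-45954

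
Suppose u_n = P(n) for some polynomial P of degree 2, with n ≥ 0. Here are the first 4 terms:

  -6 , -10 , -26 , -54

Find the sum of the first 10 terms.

-1680

1st diffs: -4, -16, -28.
2nd diffs: -12, -12 (constant).
So u_n = -6n^2 + 2n - 6.
Continuing: …, -94, -146, -210, -286, …, u_9 = -474.
Summing n = 0..9 (10 terms) gives -1680.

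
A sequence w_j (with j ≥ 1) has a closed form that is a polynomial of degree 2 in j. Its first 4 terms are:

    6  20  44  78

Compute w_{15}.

1st diffs: 14, 24, 34.
2nd diffs: 10, 10 (constant).
Newton forward-difference form: w_j = 6 + 14·C(j-1,1) + 10·C(j-1,2).
At j = 15: j-1 = 14, so w_{15} = 6 + 196 + 910 = 1112.

1112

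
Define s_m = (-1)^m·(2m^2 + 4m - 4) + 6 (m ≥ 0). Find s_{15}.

(-1)^15 = -1; 2m^2 + 4m - 4 at m=15 is 506; so s_{15} = -500.

-500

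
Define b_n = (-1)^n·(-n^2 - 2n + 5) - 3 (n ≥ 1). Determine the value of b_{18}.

-358

(-1)^18 = 1; -n^2 - 2n + 5 at n=18 is -355; so b_{18} = -358.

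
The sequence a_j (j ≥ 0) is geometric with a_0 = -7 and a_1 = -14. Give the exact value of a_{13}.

-57344

Common ratio r = 2.
a_j = (-7)·2^(j-0).
a_{13} = (-7)·2^13 = -57344.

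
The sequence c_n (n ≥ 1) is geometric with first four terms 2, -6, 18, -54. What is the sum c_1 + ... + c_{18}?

-193710244

Common ratio r = -3.
c_n = 2·(-3)^(n-1).
S = 2·((-3)^18 - 1)/(-3 - 1) = 2·(387420489 - 1)/(-4) = -193710244.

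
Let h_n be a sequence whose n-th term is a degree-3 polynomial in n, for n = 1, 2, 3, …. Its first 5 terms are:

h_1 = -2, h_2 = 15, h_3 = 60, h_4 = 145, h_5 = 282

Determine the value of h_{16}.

1st diffs: 17, 45, 85, 137.
2nd diffs: 28, 40, 52.
3rd diffs: 12, 12 (constant).
So h_n = 2n^3 + 2n^2 - 3n - 3.
Evaluating at n = 16 gives h_{16} = 8653.

8653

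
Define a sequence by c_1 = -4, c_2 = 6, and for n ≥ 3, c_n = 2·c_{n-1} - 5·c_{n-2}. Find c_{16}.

Compute successive terms:
c_3 = 32;  c_4 = 34;  c_5 = -92;  …;  c_{13} = 4468;  c_{14} = 204366;  c_{15} = 386392;  c_{16} = -249046.

-249046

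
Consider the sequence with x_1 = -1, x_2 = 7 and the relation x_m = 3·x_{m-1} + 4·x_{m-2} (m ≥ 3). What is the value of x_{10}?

Compute successive terms:
x_3 = 17, x_4 = 79, x_5 = 305, x_6 = 1231, x_7 = 4913, x_8 = 19663, x_9 = 78641, x_{10} = 314575.
(Characteristic roots are 4 and -1.)

314575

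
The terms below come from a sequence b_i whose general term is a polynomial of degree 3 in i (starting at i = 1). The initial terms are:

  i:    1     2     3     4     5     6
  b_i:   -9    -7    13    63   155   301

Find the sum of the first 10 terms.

4680

1st diffs: 2, 20, 50, 92, 146.
2nd diffs: 18, 30, 42, 54.
3rd diffs: 12, 12, 12 (constant).
Newton forward-difference form: b_i = -9 + 2·C(i-1,1) + 18·C(i-1,2) + 12·C(i-1,3).
Continuing: 513, 803, 1183, 1665.
Summing i = 1..10 (10 terms) gives 4680.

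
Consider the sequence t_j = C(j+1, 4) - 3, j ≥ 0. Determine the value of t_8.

C(9, 4) = 126, so t_8 = 123.

123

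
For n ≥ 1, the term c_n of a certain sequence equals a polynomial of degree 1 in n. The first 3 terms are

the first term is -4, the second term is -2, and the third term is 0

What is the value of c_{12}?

18

1st diffs: 2, 2 (constant).
So c_n = 2n - 6.
Evaluating at n = 12 gives c_{12} = 18.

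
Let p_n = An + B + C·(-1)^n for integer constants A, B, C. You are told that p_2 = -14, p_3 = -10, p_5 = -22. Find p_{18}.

-110

The three given values yield: 2A + B + C = -14; 3A + B - C = -10; 5A + B - C = -22.
Subtracting the first from the second: A - 2C = 4.
Subtracting the second from the third: 2A = -12.
Solving: C = -5, A = -6, then B = 3.
Therefore p_{18} = -108 + 3 + (-5)·1 = -110.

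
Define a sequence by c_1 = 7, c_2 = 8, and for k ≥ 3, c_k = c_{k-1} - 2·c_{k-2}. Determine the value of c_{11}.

Iterate the recurrence:
c_3 = -6  c_4 = -22  c_5 = -10  c_6 = 34  c_7 = 54  c_8 = -14  c_9 = -122  c_{10} = -94  c_{11} = 150.

150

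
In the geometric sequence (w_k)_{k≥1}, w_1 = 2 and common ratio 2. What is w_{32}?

4294967296

w_k = 2·2^(k-1).
w_{32} = 2·2^31 = 4294967296.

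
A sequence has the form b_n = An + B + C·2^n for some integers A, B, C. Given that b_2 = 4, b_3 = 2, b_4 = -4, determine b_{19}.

Write the equations: 2A + B + 4C = 4; 3A + B + 8C = 2; 4A + B + 16C = -4.
Subtracting the first from the second: A + 4C = -2.
Subtracting the second from the third: A + 8C = -6.
Solving: C = -1, A = 2, then B = 4.
Hence b_{19} = 2·19 + 4 + (-1)·524288 = -524246.

-524246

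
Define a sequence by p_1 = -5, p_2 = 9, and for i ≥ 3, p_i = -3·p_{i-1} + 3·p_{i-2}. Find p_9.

Applying the relation repeatedly:
p_3 = -42; p_4 = 153; p_5 = -585; p_6 = 2214; p_7 = -8397; p_8 = 31833; p_9 = -120690.

-120690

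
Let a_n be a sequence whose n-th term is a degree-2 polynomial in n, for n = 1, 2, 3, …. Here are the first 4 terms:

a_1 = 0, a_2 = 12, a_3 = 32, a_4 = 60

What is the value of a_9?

320

1st diffs: 12, 20, 28.
2nd diffs: 8, 8 (constant).
So a_n = 4n^2 - 4.
Evaluating at n = 9 gives a_9 = 320.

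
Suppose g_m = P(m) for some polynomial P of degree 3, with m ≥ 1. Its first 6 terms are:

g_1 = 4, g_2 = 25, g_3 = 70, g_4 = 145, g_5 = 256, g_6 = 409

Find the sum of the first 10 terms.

1st diffs: 21, 45, 75, 111, 153.
2nd diffs: 24, 30, 36, 42.
3rd diffs: 6, 6, 6 (constant).
So g_m = m^3 + 6m^2 - 4m + 1.
Continuing: 610, 865, 1180, 1561.
Summing m = 1..10 (10 terms) gives 5125.

5125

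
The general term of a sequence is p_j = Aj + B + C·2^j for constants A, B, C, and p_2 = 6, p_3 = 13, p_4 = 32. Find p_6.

Write the equations: 2A + B + 4C = 6; 3A + B + 8C = 13; 4A + B + 16C = 32.
Subtracting the first from the second: A + 4C = 7.
Subtracting the second from the third: A + 8C = 19.
Solving: C = 3, A = -5, then B = 4.
Therefore p_6 = -30 + 4 + 3·64 = 166.

166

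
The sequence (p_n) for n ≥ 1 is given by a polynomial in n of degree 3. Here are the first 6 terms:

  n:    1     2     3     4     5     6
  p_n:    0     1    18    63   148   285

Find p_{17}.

8656

1st diffs: 1, 17, 45, 85, 137.
2nd diffs: 16, 28, 40, 52.
3rd diffs: 12, 12, 12 (constant).
Newton forward-difference form: p_n = 1·C(n-1,1) + 16·C(n-1,2) + 12·C(n-1,3).
At n = 17: n-1 = 16, so p_{17} = 16 + 1920 + 6720 = 8656.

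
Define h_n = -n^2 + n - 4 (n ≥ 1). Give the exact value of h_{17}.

-276

h_{17} = -1·17^2 + 1·17 - 4 = -276.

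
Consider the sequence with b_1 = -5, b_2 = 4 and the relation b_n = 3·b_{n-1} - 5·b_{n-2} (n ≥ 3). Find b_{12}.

Compute successive terms:
b_3 = 37;  b_4 = 91;  b_5 = 88;  b_6 = -191;  b_7 = -1013;  b_8 = -2084;  b_9 = -1187;  b_{10} = 6859;  b_{11} = 26512;  b_{12} = 45241.

45241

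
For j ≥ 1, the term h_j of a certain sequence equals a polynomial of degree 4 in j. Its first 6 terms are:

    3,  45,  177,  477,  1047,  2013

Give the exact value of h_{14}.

1st diffs: 42, 132, 300, 570, 966.
2nd diffs: 90, 168, 270, 396.
3rd diffs: 78, 102, 126.
4th diffs: 24, 24 (constant).
Newton forward-difference form: h_j = 3 + 42·C(j-1,1) + 90·C(j-1,2) + 78·C(j-1,3) + 24·C(j-1,4).
At j = 14: j-1 = 13, so h_{14} = 3 + 546 + 7020 + 22308 + 17160 = 47037.

47037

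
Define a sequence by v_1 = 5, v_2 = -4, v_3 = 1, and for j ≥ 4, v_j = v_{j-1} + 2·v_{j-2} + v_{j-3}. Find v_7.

-17

Applying the relation repeatedly:
v_4 = -2; v_5 = -4; v_6 = -7; v_7 = -17.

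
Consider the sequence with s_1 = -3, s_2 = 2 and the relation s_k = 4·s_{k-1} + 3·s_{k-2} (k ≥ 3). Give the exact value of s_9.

2573

Step forward from the initial values:
s_3 = -1  s_4 = 2  s_5 = 5  s_6 = 26  s_7 = 119  s_8 = 554  s_9 = 2573.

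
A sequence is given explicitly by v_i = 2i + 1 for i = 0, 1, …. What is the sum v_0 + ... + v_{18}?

Over i = 0..18: Σi = 171.
Total = (2)·171 + (1)·19 = 361.

361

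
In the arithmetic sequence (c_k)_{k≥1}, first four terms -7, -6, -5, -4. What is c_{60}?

Common difference d = 1.
c_k = -7 + (k - 1)·1.
c_{60} = -7 + 59·1 = 52.

52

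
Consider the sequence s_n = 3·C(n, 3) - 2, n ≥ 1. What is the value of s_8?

C(8, 3) = 56, so s_8 = 166.

166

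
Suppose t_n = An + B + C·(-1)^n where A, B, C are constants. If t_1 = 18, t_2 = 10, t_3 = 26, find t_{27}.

The three given values yield: A + B - C = 18; 2A + B + C = 10; 3A + B - C = 26.
Subtracting the first from the second: A + 2C = -8.
Subtracting the second from the third: A - 2C = 16.
Solving: C = -6, A = 4, then B = 8.
So t_n = 4·n + 8 + (-6)·(-1)^n; at n=27 this is 122.

122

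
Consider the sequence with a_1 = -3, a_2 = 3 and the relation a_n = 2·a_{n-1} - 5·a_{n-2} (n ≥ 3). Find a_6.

Iterate the recurrence:
a_3 = 21; a_4 = 27; a_5 = -51; a_6 = -237.

-237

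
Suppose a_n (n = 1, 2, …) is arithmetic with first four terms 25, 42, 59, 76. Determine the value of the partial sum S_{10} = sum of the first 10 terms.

1015

Common difference d = 17.
a_n = 25 + (n - 1)·17.
a_{10} = 178; S = 10·(25 + 178)/2 = 1015.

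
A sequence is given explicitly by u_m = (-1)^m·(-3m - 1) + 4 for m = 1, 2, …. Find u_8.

-21

(-1)^8 = 1; -3m - 1 at m=8 is -25; so u_8 = -21.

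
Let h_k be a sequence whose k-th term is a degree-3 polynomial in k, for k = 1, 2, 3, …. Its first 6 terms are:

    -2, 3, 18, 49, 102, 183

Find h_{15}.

3162

1st diffs: 5, 15, 31, 53, 81.
2nd diffs: 10, 16, 22, 28.
3rd diffs: 6, 6, 6 (constant).
Newton forward-difference form: h_k = -2 + 5·C(k-1,1) + 10·C(k-1,2) + 6·C(k-1,3).
At k = 15: k-1 = 14, so h_{15} = -2 + 70 + 910 + 2184 = 3162.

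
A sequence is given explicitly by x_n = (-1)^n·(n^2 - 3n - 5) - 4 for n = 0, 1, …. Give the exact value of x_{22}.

(-1)^22 = 1; n^2 - 3n - 5 at n=22 is 413; so x_{22} = 409.

409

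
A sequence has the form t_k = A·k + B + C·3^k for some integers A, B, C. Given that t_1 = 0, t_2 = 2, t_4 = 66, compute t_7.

The three given values yield: A + B + 3C = 0; 2A + B + 9C = 2; 4A + B + 81C = 66.
Subtracting the first from the second: A + 6C = 2.
Subtracting the second from the third: 2A + 72C = 64.
Solving: C = 1, A = -4, then B = 1.
Therefore t_7 = -28 + 1 + 1·2187 = 2160.

2160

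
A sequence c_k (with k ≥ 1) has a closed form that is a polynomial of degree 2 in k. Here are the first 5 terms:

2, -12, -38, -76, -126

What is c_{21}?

1st diffs: -14, -26, -38, -50.
2nd diffs: -12, -12, -12 (constant).
Newton forward-difference form: c_k = 2 + (-14)·C(k-1,1) + (-12)·C(k-1,2).
At k = 21: k-1 = 20, so c_{21} = 2 - 280 - 2280 = -2558.

-2558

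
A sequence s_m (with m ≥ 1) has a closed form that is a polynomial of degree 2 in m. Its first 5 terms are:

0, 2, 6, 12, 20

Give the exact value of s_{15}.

1st diffs: 2, 4, 6, 8.
2nd diffs: 2, 2, 2 (constant).
Newton forward-difference form: s_m = 2·C(m-1,1) + 2·C(m-1,2).
At m = 15: m-1 = 14, so s_{15} = 28 + 182 = 210.

210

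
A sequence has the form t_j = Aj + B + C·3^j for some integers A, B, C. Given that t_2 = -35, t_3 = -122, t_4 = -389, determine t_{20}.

-17433921941

At j = 2, 3, 4: 2A + B + 9C = -35; 3A + B + 27C = -122; 4A + B + 81C = -389.
Subtracting the first from the second: A + 18C = -87.
Subtracting the second from the third: A + 54C = -267.
Solving: C = -5, A = 3, then B = 4.
Hence t_{20} = 3·20 + 4 + (-5)·3486784401 = -17433921941.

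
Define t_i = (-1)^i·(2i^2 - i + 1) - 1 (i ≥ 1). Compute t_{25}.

(-1)^25 = -1; 2i^2 - i + 1 at i=25 is 1226; so t_{25} = -1227.

-1227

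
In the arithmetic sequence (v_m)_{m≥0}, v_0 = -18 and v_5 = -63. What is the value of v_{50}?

Common difference d = (-63 - (-18)) / (5 - 0) = -9.
v_m = -18 + (m - 0)·(-9).
v_{50} = -18 + 50·(-9) = -468.

-468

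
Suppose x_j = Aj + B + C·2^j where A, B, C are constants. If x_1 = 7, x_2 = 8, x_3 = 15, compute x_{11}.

At j = 1, 2, 3: A + B + 2C = 7; 2A + B + 4C = 8; 3A + B + 8C = 15.
Subtracting the first from the second: A + 2C = 1.
Subtracting the second from the third: A + 4C = 7.
Solving: C = 3, A = -5, then B = 6.
Therefore x_{11} = -55 + 6 + 3·2048 = 6095.

6095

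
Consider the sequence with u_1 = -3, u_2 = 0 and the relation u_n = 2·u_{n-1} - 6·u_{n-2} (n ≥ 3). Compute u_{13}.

Applying the relation repeatedly:
u_3 = 18  u_4 = 36  u_5 = -36  …  u_{10} = 2304  u_{11} = -20448  u_{12} = -54720  u_{13} = 13248.

13248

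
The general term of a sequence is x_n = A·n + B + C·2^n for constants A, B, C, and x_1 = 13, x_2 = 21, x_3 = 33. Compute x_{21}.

At n = 1, 2, 3: A + B + 2C = 13; 2A + B + 4C = 21; 3A + B + 8C = 33.
Subtracting the first from the second: A + 2C = 8.
Subtracting the second from the third: A + 4C = 12.
Solving: C = 2, A = 4, then B = 5.
So x_n = 4·n + 5 + 2·2^n; at n=21 this is 4194393.

4194393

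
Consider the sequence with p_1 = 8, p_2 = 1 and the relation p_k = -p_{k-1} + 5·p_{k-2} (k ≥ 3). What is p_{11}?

Applying the relation repeatedly:
p_3 = 39  p_4 = -34  p_5 = 229  p_6 = -399  p_7 = 1544  p_8 = -3539  p_9 = 11259  p_{10} = -28954  p_{11} = 85249.

85249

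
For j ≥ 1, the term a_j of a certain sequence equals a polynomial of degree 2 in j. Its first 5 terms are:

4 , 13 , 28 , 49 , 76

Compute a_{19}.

1084

1st diffs: 9, 15, 21, 27.
2nd diffs: 6, 6, 6 (constant).
Newton forward-difference form: a_j = 4 + 9·C(j-1,1) + 6·C(j-1,2).
At j = 19: j-1 = 18, so a_{19} = 4 + 162 + 918 = 1084.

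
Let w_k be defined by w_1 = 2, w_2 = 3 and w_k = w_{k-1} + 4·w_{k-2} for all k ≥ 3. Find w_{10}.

7023

Iterate the recurrence:
w_3 = 11; w_4 = 23; w_5 = 67; w_6 = 159; w_7 = 427; w_8 = 1063; w_9 = 2771; w_{10} = 7023.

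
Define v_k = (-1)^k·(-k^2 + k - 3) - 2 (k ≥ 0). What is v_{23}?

507

(-1)^23 = -1; -k^2 + k - 3 at k=23 is -509; so v_{23} = 507.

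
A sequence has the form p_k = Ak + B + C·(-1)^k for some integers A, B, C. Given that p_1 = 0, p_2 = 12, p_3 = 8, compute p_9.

Plug in k = 1, 2, 3: A + B - C = 0; 2A + B + C = 12; 3A + B - C = 8.
Subtracting the first from the second: A + 2C = 12.
Subtracting the second from the third: A - 2C = -4.
Solving: C = 4, A = 4, then B = 0.
Hence p_9 = 4·9 + 0 + 4·(-1) = 32.

32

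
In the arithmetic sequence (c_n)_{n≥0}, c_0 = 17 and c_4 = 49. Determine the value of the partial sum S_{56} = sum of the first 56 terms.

13272

Common difference d = (49 - 17) / (4 - 0) = 8.
c_n = 17 + (n - 0)·8.
c_{55} = 457; S = 56·(17 + 457)/2 = 13272.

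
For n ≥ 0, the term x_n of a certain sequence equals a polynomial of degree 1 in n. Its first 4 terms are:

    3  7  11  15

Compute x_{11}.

47

1st diffs: 4, 4, 4 (constant).
So x_n = 4n + 3.
Evaluating at n = 11 gives x_{11} = 47.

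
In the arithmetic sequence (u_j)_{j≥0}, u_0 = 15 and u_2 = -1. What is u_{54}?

Common difference d = (-1 - 15) / (2 - 0) = -8.
u_j = 15 + (j - 0)·(-8).
u_{54} = 15 + 54·(-8) = -417.

-417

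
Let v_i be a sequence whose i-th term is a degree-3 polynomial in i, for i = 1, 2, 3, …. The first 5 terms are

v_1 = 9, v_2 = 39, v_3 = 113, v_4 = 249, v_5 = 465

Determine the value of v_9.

2489

1st diffs: 30, 74, 136, 216.
2nd diffs: 44, 62, 80.
3rd diffs: 18, 18 (constant).
Newton forward-difference form: v_i = 9 + 30·C(i-1,1) + 44·C(i-1,2) + 18·C(i-1,3).
At i = 9: i-1 = 8, so v_9 = 9 + 240 + 1232 + 1008 = 2489.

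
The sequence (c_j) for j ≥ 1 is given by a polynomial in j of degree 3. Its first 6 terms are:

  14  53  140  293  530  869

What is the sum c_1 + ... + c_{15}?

1st diffs: 39, 87, 153, 237, 339.
2nd diffs: 48, 66, 84, 102.
3rd diffs: 18, 18, 18 (constant).
Newton forward-difference form: c_j = 14 + 39·C(j-1,1) + 48·C(j-1,2) + 18·C(j-1,3).
Continuing: …, 1328, 1925, 2678, 3605, …, c_{15} = 11480.
Summing j = 1..15 (15 terms) gives 50715.

50715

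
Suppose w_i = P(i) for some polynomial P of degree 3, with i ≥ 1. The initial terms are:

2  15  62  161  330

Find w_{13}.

6362

1st diffs: 13, 47, 99, 169.
2nd diffs: 34, 52, 70.
3rd diffs: 18, 18 (constant).
Newton forward-difference form: w_i = 2 + 13·C(i-1,1) + 34·C(i-1,2) + 18·C(i-1,3).
At i = 13: i-1 = 12, so w_{13} = 2 + 156 + 2244 + 3960 = 6362.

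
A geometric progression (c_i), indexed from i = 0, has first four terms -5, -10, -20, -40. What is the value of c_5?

-160

Common ratio r = 2.
c_i = (-5)·2^(i-0).
c_5 = (-5)·2^5 = -160.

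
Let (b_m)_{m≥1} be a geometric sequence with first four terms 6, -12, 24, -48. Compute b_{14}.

Common ratio r = -2.
b_m = 6·(-2)^(m-1).
b_{14} = 6·(-2)^13 = -49152.

-49152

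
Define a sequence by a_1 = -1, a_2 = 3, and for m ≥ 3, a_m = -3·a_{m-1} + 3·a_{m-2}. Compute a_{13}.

a_3 = -12  a_4 = 45  a_5 = -171  …  a_{10} = 133893  a_{11} = -507627  a_{12} = 1924560  a_{13} = -7296561.

-7296561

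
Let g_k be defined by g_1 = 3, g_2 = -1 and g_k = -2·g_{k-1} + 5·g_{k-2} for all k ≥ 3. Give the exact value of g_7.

1857

Compute successive terms:
g_3 = 17, g_4 = -39, g_5 = 163, g_6 = -521, g_7 = 1857.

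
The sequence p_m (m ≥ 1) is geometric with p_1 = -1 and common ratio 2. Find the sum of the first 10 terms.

p_m = (-1)·2^(m-1).
S = (-1)·(2^10 - 1)/(2 - 1) = (-1)·(1024 - 1)/(1) = -1023.

-1023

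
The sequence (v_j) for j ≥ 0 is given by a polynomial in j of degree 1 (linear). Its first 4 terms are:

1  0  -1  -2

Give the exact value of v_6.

1st diffs: -1, -1, -1 (constant).
So v_j = -j + 1.
Evaluating at j = 6 gives v_6 = -5.

-5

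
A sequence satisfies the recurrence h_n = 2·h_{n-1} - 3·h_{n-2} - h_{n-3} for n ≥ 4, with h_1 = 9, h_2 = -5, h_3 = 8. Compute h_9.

Compute successive terms:
h_4 = 22;  h_5 = 25;  h_6 = -24;  h_7 = -145;  h_8 = -243;  h_9 = -27.

-27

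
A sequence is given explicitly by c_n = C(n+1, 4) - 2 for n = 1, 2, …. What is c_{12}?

713

C(13, 4) = 715, so c_{12} = 713.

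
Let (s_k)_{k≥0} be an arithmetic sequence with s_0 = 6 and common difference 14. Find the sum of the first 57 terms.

22686

s_k = 6 + (k - 0)·14.
s_{56} = 790; S = 57·(6 + 790)/2 = 22686.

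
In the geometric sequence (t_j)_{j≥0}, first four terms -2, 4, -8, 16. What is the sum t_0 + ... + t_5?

42

Common ratio r = -2.
t_j = (-2)·(-2)^(j-0).
S = (-2)·((-2)^6 - 1)/(-2 - 1) = (-2)·(64 - 1)/(-3) = 42.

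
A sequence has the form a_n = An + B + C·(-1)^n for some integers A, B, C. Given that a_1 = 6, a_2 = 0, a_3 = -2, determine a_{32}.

At n = 1, 2, 3: A + B - C = 6; 2A + B + C = 0; 3A + B - C = -2.
Subtracting the first from the second: A + 2C = -6.
Subtracting the second from the third: A - 2C = -2.
Solving: C = -1, A = -4, then B = 9.
Therefore a_{32} = -128 + 9 + (-1)·1 = -120.

-120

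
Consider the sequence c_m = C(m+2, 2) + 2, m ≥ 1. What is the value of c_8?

C(10, 2) = 45, so c_8 = 47.

47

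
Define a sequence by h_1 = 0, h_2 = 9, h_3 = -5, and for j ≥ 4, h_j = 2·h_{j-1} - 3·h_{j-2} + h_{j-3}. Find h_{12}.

Iterate the recurrence:
h_4 = -37;  h_5 = -50;  h_6 = 6;  h_7 = 125;  h_8 = 182;  h_9 = -5;  h_{10} = -431;  h_{11} = -665;  h_{12} = -42.

-42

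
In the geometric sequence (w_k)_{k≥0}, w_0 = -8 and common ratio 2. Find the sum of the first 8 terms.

-2040

w_k = (-8)·2^(k-0).
S = (-8)·(2^8 - 1)/(2 - 1) = (-8)·(256 - 1)/(1) = -2040.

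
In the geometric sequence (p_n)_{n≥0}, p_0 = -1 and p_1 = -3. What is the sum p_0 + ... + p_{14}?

-7174453

Common ratio r = 3.
p_n = (-1)·3^(n-0).
S = (-1)·(3^15 - 1)/(3 - 1) = (-1)·(14348907 - 1)/(2) = -7174453.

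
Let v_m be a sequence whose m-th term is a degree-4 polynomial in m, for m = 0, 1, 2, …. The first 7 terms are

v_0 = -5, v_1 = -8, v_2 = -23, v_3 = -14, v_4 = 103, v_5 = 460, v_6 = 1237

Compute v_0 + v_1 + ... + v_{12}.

1st diffs: -3, -15, 9, 117, 357, 777.
2nd diffs: -12, 24, 108, 240, 420.
3rd diffs: 36, 84, 132, 180.
4th diffs: 48, 48, 48 (constant).
So v_m = 2m^4 - 6m^3 - 2m^2 + 3m - 5.
Continuing: …, 2662, 5011, 8608, 13825, …, v_{12} = 30847.
Summing m = 0..12 (13 terms) gives 83785.

83785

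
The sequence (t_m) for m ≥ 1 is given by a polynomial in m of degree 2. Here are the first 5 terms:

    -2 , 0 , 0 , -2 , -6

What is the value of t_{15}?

-156

1st diffs: 2, 0, -2, -4.
2nd diffs: -2, -2, -2 (constant).
Newton forward-difference form: t_m = -2 + 2·C(m-1,1) + (-2)·C(m-1,2).
At m = 15: m-1 = 14, so t_{15} = -2 + 28 - 182 = -156.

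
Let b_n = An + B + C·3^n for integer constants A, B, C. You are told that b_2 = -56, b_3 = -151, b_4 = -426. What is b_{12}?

-2657266

The three given values yield: 2A + B + 9C = -56; 3A + B + 27C = -151; 4A + B + 81C = -426.
Subtracting the first from the second: A + 18C = -95.
Subtracting the second from the third: A + 54C = -275.
Solving: C = -5, A = -5, then B = -1.
Hence b_{12} = -5·12 + (-1) + (-5)·531441 = -2657266.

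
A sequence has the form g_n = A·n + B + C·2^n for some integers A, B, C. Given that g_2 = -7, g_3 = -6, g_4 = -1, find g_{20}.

Write the equations: 2A + B + 4C = -7; 3A + B + 8C = -6; 4A + B + 16C = -1.
Subtracting the first from the second: A + 4C = 1.
Subtracting the second from the third: A + 8C = 5.
Solving: C = 1, A = -3, then B = -5.
Hence g_{20} = -3·20 + (-5) + 1·1048576 = 1048511.

1048511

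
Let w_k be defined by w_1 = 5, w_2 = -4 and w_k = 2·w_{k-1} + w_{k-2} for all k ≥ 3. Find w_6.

-56

Applying the relation repeatedly:
w_3 = -3;  w_4 = -10;  w_5 = -23;  w_6 = -56.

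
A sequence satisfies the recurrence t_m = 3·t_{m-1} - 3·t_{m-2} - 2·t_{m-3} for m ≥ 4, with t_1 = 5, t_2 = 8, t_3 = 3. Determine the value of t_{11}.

Iterate the recurrence:
t_4 = -25; t_5 = -100; t_6 = -231; t_7 = -343; t_8 = -136; t_9 = 1083; t_{10} = 4343; t_{11} = 10052.

10052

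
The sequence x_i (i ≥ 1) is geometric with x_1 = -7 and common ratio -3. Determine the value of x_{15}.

-33480783

x_i = (-7)·(-3)^(i-1).
x_{15} = (-7)·(-3)^14 = -33480783.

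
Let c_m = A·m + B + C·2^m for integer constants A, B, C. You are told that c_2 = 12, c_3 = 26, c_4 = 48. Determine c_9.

The three given values yield: 2A + B + 4C = 12; 3A + B + 8C = 26; 4A + B + 16C = 48.
Subtracting the first from the second: A + 4C = 14.
Subtracting the second from the third: A + 8C = 22.
Solving: C = 2, A = 6, then B = -8.
Hence c_9 = 6·9 + (-8) + 2·512 = 1070.

1070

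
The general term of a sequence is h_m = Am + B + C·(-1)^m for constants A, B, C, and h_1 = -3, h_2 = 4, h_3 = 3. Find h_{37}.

105

At m = 1, 2, 3: A + B - C = -3; 2A + B + C = 4; 3A + B - C = 3.
Subtracting the first from the second: A + 2C = 7.
Subtracting the second from the third: A - 2C = -1.
Solving: C = 2, A = 3, then B = -4.
So h_m = 3·m + (-4) + 2·(-1)^m; at m=37 this is 105.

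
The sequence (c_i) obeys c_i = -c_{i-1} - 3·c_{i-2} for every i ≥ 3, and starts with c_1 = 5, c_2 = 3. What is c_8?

279

Step forward from the initial values:
c_3 = -18;  c_4 = 9;  c_5 = 45;  c_6 = -72;  c_7 = -63;  c_8 = 279.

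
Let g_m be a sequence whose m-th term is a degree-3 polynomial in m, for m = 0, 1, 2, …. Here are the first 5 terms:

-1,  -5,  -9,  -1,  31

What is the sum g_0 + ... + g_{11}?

5664

1st diffs: -4, -4, 8, 32.
2nd diffs: 0, 12, 24.
3rd diffs: 12, 12 (constant).
So g_m = 2m^3 - 6m^2 - 1.
Continuing: …, 99, 215, 391, 639, …, g_{11} = 1935.
Summing m = 0..11 (12 terms) gives 5664.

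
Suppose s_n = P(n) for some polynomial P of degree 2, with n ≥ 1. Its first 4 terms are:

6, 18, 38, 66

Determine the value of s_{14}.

786

1st diffs: 12, 20, 28.
2nd diffs: 8, 8 (constant).
Newton forward-difference form: s_n = 6 + 12·C(n-1,1) + 8·C(n-1,2).
At n = 14: n-1 = 13, so s_{14} = 6 + 156 + 624 = 786.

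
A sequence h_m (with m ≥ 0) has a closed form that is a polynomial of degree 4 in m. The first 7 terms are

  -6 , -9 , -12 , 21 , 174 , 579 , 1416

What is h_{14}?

1st diffs: -3, -3, 33, 153, 405, 837.
2nd diffs: 0, 36, 120, 252, 432.
3rd diffs: 36, 84, 132, 180.
4th diffs: 48, 48, 48 (constant).
So h_m = 2m^4 - 6m^3 + 4m^2 - 3m - 6.
Evaluating at m = 14 gives h_{14} = 61104.

61104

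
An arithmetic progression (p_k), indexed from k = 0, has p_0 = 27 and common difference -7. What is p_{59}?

-386

p_k = 27 + (k - 0)·(-7).
p_{59} = 27 + 59·(-7) = -386.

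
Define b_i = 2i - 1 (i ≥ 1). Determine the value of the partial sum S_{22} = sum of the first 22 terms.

Over i = 1..22: Σi = 253.
Total = (2)·253 + (-1)·22 = 484.

484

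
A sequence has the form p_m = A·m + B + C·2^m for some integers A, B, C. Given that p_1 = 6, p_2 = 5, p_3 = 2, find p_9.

-496

Write the equations: A + B + 2C = 6; 2A + B + 4C = 5; 3A + B + 8C = 2.
Subtracting the first from the second: A + 2C = -1.
Subtracting the second from the third: A + 4C = -3.
Solving: C = -1, A = 1, then B = 7.
Hence p_9 = 1·9 + 7 + (-1)·512 = -496.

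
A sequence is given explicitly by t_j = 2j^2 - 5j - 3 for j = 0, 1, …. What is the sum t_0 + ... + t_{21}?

5401

Over j = 0..21: Σj = 231, Σj² = 3311.
Total = (2)·3311 + (-5)·231 + (-3)·22 = 5401.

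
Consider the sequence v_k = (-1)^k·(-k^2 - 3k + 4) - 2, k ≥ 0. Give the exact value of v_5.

(-1)^5 = -1; -k^2 - 3k + 4 at k=5 is -36; so v_5 = 34.

34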